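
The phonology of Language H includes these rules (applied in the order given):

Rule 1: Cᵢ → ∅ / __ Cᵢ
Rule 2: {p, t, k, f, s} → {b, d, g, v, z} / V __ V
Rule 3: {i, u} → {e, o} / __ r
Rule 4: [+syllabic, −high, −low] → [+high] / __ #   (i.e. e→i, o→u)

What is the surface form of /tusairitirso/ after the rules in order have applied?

tuzaeridersu

Rule 1 (degemination): no segment meets the environment; /tusairitirso/ is unchanged.
Rule 2 (intervocalic voicing): /s/ is a voiceless obstruent between vowels /u/ and /a/, so it voices to [z]. /t/ is a voiceless obstruent between vowels /i/ and /i/, so it voices to [d]. /tusairitirso/ → tuzairidirso.
Rule 3 (pre-rhotic lowering): /i/ is a high vowel immediately before /r/, so it lowers to [e]. /i/ is a high vowel immediately before /r/, so it lowers to [e]. /tuzairidirso/ → tuzaeriderso.
Rule 4 (final vowel raising): /o/ is a mid vowel in word-final position, so it raises to [u]. /tuzaeriderso/ → tuzaeridersu.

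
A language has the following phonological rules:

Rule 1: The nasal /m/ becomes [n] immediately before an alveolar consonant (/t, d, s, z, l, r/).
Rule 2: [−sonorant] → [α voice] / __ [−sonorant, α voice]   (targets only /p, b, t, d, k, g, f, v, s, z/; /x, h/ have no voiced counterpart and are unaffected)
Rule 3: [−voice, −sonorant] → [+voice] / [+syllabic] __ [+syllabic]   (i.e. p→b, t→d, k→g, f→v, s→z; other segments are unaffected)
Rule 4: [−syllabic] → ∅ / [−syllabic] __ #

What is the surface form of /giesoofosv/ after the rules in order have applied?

Rule 1 (nasal place assimilation): no segment meets the environment; /giesoofosv/ is unchanged.
Rule 2 (regressive voicing assimilation): /s/ precedes the voiced obstruent /v/, so it voices to [z] by assimilation. /giesoofosv/ → giesoofozv.
Rule 3 (intervocalic voicing): /s/ is a voiceless obstruent between vowels /e/ and /o/, so it voices to [z]. /f/ is a voiceless obstruent between vowels /o/ and /o/, so it voices to [v]. /giesoofozv/ → giezoovozv.
Rule 4 (final cluster simplification): /v/ is the second consonant of a word-final cluster /zv/, so it deletes. /giezoovozv/ → giezoovoz.

giezoovoz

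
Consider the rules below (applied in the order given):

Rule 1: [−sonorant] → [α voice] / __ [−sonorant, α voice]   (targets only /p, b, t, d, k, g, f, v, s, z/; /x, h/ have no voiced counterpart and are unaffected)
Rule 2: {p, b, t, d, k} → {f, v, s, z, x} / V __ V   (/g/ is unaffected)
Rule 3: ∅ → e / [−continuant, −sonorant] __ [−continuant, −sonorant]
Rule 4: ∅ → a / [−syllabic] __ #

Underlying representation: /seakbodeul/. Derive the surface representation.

Rule 1 (regressive voicing assimilation): /k/ precedes the voiced obstruent /b/, so it voices to [g] by assimilation. /seakbodeul/ → seagbodeul.
Rule 2 (intervocalic spirantization): /d/ is a stop between vowels /o/ and /e/, so it spirantizes to the fricative [z]. /seagbodeul/ → seagbozeul.
Rule 3 (stop-cluster e-epenthesis): /g/ and /b/ form a stop–stop cluster, so [e] is inserted between them. /seagbozeul/ → seagebozeul.
Rule 4 (final a-epenthesis): the form ends in the consonant /l/, so [a] is inserted word-finally. /seagebozeul/ → seagebozeula.

seagebozeula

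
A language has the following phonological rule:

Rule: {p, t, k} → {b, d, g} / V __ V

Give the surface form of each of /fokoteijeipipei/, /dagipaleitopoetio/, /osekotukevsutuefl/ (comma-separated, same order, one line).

fogodeijeibibei, dagibaleidoboedio, osegodugevsuduefl

/fokoteijeipipei/: /k/ is a voiceless stop between vowels /o/ and /o/, so it voices to [g]. /t/ is a voiceless stop between vowels /o/ and /e/, so it voices to [d]. /p/ is a voiceless stop between vowels /i/ and /i/, so it voices to [b]. /p/ is a voiceless stop between vowels /i/ and /e/, so it voices to [b]. → [fogodeijeibibei].
/dagipaleitopoetio/: /p/ is a voiceless stop between vowels /i/ and /a/, so it voices to [b]. /t/ is a voiceless stop between vowels /i/ and /o/, so it voices to [d]. /p/ is a voiceless stop between vowels /o/ and /o/, so it voices to [b]. /t/ is a voiceless stop between vowels /e/ and /i/, so it voices to [d]. → [dagibaleidoboedio].
/osekotukevsutuefl/: /k/ is a voiceless stop between vowels /e/ and /o/, so it voices to [g]. /t/ is a voiceless stop between vowels /o/ and /u/, so it voices to [d]. /k/ is a voiceless stop between vowels /u/ and /e/, so it voices to [g]. /t/ is a voiceless stop between vowels /u/ and /u/, so it voices to [d]. → [osegodugevsuduefl].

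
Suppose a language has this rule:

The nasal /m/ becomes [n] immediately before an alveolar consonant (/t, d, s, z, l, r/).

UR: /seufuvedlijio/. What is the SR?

seufuvedlijio

No segment of /seufuvedlijio/ meets the structural description of the rule, so the form surfaces unchanged.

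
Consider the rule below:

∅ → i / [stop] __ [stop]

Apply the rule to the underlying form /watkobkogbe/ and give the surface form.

/t/ and /k/ form a stop–stop cluster, so [i] is inserted between them.
/b/ and /k/ form a stop–stop cluster, so [i] is inserted between them.
/g/ and /b/ form a stop–stop cluster, so [i] is inserted between them.
Surface form: [watikobikogibe].

watikobikogibe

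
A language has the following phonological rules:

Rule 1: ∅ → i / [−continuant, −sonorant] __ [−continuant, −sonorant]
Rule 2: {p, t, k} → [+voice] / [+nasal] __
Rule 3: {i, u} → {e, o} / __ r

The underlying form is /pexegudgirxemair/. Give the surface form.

pexegudigerxemaer

Rule 1 (stop-cluster i-epenthesis): /d/ and /g/ form a stop–stop cluster, so [i] is inserted between them. /pexegudgirxemair/ → pexegudigirxemair.
Rule 2 (post-nasal voicing): no segment meets the environment; /pexegudigirxemair/ is unchanged.
Rule 3 (pre-rhotic lowering): /i/ is a high vowel immediately before /r/, so it lowers to [e]. /i/ is a high vowel immediately before /r/, so it lowers to [e]. /pexegudigirxemair/ → pexegudigerxemaer.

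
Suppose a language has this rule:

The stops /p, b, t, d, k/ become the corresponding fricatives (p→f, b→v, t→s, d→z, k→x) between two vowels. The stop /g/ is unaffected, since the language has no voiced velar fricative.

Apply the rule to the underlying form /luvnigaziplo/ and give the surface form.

No segment of /luvnigaziplo/ meets the structural description of the rule, so the form surfaces unchanged.

luvnigaziplo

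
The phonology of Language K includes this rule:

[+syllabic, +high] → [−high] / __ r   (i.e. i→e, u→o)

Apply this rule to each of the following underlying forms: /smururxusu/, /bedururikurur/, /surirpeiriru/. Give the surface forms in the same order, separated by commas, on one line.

smororxusu, bedororikoror, sorerpeereru

/smururxusu/: /u/ is a high vowel immediately before /r/, so it lowers to [o]. /u/ is a high vowel immediately before /r/, so it lowers to [o]. → [smororxusu].
/bedururikurur/: /u/ is a high vowel immediately before /r/, so it lowers to [o]. /u/ is a high vowel immediately before /r/, so it lowers to [o]. /u/ is a high vowel immediately before /r/, so it lowers to [o]. /u/ is a high vowel immediately before /r/, so it lowers to [o]. → [bedororikoror].
/surirpeiriru/: /u/ is a high vowel immediately before /r/, so it lowers to [o]. /i/ is a high vowel immediately before /r/, so it lowers to [e]. /i/ is a high vowel immediately before /r/, so it lowers to [e]. /i/ is a high vowel immediately before /r/, so it lowers to [e]. → [sorerpeereru].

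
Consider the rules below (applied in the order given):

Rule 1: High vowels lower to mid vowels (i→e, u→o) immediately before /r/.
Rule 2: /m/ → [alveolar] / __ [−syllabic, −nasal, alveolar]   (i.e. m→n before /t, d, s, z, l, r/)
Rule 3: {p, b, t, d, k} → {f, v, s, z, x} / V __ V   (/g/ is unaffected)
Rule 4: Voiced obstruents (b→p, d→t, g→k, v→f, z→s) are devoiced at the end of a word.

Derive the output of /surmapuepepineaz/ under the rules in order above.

sormafuefefineas

Rule 1 (pre-rhotic lowering): /u/ is a high vowel immediately before /r/, so it lowers to [o]. /surmapuepepineaz/ → sormapuepepineaz.
Rule 2 (nasal place assimilation): no segment meets the environment; /sormapuepepineaz/ is unchanged.
Rule 3 (intervocalic spirantization): /p/ is a stop between vowels /a/ and /u/, so it spirantizes to the fricative [f]. /p/ is a stop between vowels /e/ and /e/, so it spirantizes to the fricative [f]. /p/ is a stop between vowels /e/ and /i/, so it spirantizes to the fricative [f]. /sormapuepepineaz/ → sormafuefefineaz.
Rule 4 (final devoicing): /z/ is a voiced obstruent in word-final position, so it devoices to [s]. /sormafuefefineaz/ → sormafuefefineas.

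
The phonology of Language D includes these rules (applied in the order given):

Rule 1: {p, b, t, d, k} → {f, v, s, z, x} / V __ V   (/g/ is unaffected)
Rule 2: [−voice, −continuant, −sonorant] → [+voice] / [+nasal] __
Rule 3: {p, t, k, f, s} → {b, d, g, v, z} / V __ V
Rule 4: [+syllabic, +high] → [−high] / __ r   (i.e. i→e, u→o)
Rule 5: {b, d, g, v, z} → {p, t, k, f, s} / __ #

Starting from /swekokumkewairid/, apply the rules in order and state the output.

Rule 1 (intervocalic spirantization): /k/ is a stop between vowels /e/ and /o/, so it spirantizes to the fricative [x]. /k/ is a stop between vowels /o/ and /u/, so it spirantizes to the fricative [x]. /swekokumkewairid/ → swexoxumkewairid.
Rule 2 (post-nasal voicing): /k/ is a voiceless stop immediately after the nasal /m/, so it voices to [g]. /swexoxumkewairid/ → swexoxumgewairid.
Rule 3 (intervocalic voicing): no segment meets the environment; /swexoxumgewairid/ is unchanged.
Rule 4 (pre-rhotic lowering): /i/ is a high vowel immediately before /r/, so it lowers to [e]. /swexoxumgewairid/ → swexoxumgewaerid.
Rule 5 (final devoicing): /d/ is a voiced obstruent in word-final position, so it devoices to [t]. /swexoxumgewaerid/ → swexoxumgewaerit.

swexoxumgewaerit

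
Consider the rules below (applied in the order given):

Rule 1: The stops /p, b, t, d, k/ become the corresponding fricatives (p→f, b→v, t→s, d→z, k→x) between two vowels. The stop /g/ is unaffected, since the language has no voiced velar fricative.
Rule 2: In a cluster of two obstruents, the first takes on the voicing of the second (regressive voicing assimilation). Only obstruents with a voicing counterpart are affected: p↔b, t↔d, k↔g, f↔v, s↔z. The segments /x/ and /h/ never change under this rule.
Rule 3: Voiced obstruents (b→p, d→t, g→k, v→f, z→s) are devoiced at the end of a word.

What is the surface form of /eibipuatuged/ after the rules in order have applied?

eivifuasuget

Rule 1 (intervocalic spirantization): /b/ is a stop between vowels /i/ and /i/, so it spirantizes to the fricative [v]. /p/ is a stop between vowels /i/ and /u/, so it spirantizes to the fricative [f]. /t/ is a stop between vowels /a/ and /u/, so it spirantizes to the fricative [s]. /eibipuatuged/ → eivifuasuged.
Rule 2 (regressive voicing assimilation): no segment meets the environment; /eivifuasuged/ is unchanged.
Rule 3 (final devoicing): /d/ is a voiced obstruent in word-final position, so it devoices to [t]. /eivifuasuged/ → eivifuasuget.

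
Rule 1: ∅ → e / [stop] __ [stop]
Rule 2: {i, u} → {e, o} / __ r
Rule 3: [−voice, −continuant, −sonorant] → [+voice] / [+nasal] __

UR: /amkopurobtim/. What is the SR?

amgoporobetim

Rule 1 (stop-cluster e-epenthesis): /b/ and /t/ form a stop–stop cluster, so [e] is inserted between them. /amkopurobtim/ → amkopurobetim.
Rule 2 (pre-rhotic lowering): /u/ is a high vowel immediately before /r/, so it lowers to [o]. /amkopurobetim/ → amkoporobetim.
Rule 3 (post-nasal voicing): /k/ is a voiceless stop immediately after the nasal /m/, so it voices to [g]. /amkoporobetim/ → amgoporobetim.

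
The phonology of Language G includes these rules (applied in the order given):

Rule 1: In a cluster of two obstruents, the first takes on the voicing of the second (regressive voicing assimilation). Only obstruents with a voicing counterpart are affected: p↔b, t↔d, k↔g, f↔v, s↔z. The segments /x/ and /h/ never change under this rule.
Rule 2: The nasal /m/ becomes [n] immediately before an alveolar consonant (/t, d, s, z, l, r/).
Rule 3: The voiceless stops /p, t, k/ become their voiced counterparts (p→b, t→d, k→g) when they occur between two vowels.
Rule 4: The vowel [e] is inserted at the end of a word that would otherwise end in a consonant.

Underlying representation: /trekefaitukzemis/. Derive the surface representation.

Rule 1 (regressive voicing assimilation): /k/ precedes the voiced obstruent /z/, so it voices to [g] by assimilation. /trekefaitukzemis/ → trekefaitugzemis.
Rule 2 (nasal place assimilation): no segment meets the environment; /trekefaitugzemis/ is unchanged.
Rule 3 (intervocalic voicing): /k/ is a voiceless stop between vowels /e/ and /e/, so it voices to [g]. /t/ is a voiceless stop between vowels /i/ and /u/, so it voices to [d]. /trekefaitugzemis/ → tregefaidugzemis.
Rule 4 (final e-epenthesis): the form ends in the consonant /s/, so [e] is inserted word-finally. /tregefaidugzemis/ → tregefaidugzemise.

tregefaidugzemise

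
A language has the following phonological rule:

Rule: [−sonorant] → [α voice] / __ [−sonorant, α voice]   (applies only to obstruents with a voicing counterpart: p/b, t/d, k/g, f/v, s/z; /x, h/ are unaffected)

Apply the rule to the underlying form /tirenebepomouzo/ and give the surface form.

tirenebepomouzo

No segment of /tirenebepomouzo/ meets the structural description of the rule, so the form surfaces unchanged.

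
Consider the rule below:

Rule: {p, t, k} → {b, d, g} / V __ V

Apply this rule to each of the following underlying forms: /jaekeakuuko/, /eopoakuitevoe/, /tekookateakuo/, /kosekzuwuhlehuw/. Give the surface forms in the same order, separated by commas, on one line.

jaegeaguugo, eoboaguidevoe, tegoogadeaguo, kosekzuwuhlehuw

/jaekeakuuko/: /k/ is a voiceless stop between vowels /e/ and /e/, so it voices to [g]. /k/ is a voiceless stop between vowels /a/ and /u/, so it voices to [g]. /k/ is a voiceless stop between vowels /u/ and /o/, so it voices to [g]. → [jaegeaguugo].
/eopoakuitevoe/: /p/ is a voiceless stop between vowels /o/ and /o/, so it voices to [b]. /k/ is a voiceless stop between vowels /a/ and /u/, so it voices to [g]. /t/ is a voiceless stop between vowels /i/ and /e/, so it voices to [d]. → [eoboaguidevoe].
/tekookateakuo/: /k/ is a voiceless stop between vowels /e/ and /o/, so it voices to [g]. /k/ is a voiceless stop between vowels /o/ and /a/, so it voices to [g]. /t/ is a voiceless stop between vowels /a/ and /e/, so it voices to [d]. /k/ is a voiceless stop between vowels /a/ and /u/, so it voices to [g]. → [tegoogadeaguo].
/kosekzuwuhlehuw/: the rule's environment is not met; surfaces unchanged as [kosekzuwuhlehuw].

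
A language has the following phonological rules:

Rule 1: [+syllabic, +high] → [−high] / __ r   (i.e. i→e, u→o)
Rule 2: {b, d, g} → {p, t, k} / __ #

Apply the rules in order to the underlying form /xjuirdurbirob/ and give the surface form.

xjuerdorberop

Rule 1 (pre-rhotic lowering): /i/ is a high vowel immediately before /r/, so it lowers to [e]. /u/ is a high vowel immediately before /r/, so it lowers to [o]. /i/ is a high vowel immediately before /r/, so it lowers to [e]. /xjuirdurbirob/ → xjuerdorberob.
Rule 2 (final devoicing): /b/ is a voiced stop in word-final position, so it devoices to [p]. /xjuerdorberob/ → xjuerdorberop.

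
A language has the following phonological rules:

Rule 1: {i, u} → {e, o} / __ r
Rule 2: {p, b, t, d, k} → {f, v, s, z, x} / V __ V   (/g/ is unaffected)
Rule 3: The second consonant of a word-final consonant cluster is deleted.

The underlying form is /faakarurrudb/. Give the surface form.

Rule 1 (pre-rhotic lowering): /u/ is a high vowel immediately before /r/, so it lowers to [o]. /faakarurrudb/ → faakarorrudb.
Rule 2 (intervocalic spirantization): /k/ is a stop between vowels /a/ and /a/, so it spirantizes to the fricative [x]. /faakarorrudb/ → faaxarorrudb.
Rule 3 (final cluster simplification): /b/ is the second consonant of a word-final cluster /db/, so it deletes. /faaxarorrudb/ → faaxarorrud.

faaxarorrud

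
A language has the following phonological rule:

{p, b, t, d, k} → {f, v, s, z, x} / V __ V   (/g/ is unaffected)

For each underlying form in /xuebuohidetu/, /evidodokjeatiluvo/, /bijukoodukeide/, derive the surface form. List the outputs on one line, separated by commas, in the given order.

/xuebuohidetu/: /b/ is a stop between vowels /e/ and /u/, so it spirantizes to the fricative [v]. /d/ is a stop between vowels /i/ and /e/, so it spirantizes to the fricative [z]. /t/ is a stop between vowels /e/ and /u/, so it spirantizes to the fricative [s]. → [xuevuohizesu].
/evidodokjeatiluvo/: /d/ is a stop between vowels /i/ and /o/, so it spirantizes to the fricative [z]. /d/ is a stop between vowels /o/ and /o/, so it spirantizes to the fricative [z]. /t/ is a stop between vowels /a/ and /i/, so it spirantizes to the fricative [s]. → [evizozokjeasiluvo].
/bijukoodukeide/: /k/ is a stop between vowels /u/ and /o/, so it spirantizes to the fricative [x]. /d/ is a stop between vowels /o/ and /u/, so it spirantizes to the fricative [z]. /k/ is a stop between vowels /u/ and /e/, so it spirantizes to the fricative [x]. /d/ is a stop between vowels /i/ and /e/, so it spirantizes to the fricative [z]. → [bijuxoozuxeize].

xuevuohizesu, evizozokjeasiluvo, bijuxoozuxeize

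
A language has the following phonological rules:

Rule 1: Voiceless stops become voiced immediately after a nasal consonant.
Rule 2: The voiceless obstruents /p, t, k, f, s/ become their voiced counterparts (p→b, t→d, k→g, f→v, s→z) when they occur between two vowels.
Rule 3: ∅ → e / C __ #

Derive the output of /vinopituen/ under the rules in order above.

Rule 1 (post-nasal voicing): no segment meets the environment; /vinopituen/ is unchanged.
Rule 2 (intervocalic voicing): /p/ is a voiceless obstruent between vowels /o/ and /i/, so it voices to [b]. /t/ is a voiceless obstruent between vowels /i/ and /u/, so it voices to [d]. /vinopituen/ → vinobiduen.
Rule 3 (final e-epenthesis): the form ends in the consonant /n/, so [e] is inserted word-finally. /vinobiduen/ → vinobiduene.

vinobiduene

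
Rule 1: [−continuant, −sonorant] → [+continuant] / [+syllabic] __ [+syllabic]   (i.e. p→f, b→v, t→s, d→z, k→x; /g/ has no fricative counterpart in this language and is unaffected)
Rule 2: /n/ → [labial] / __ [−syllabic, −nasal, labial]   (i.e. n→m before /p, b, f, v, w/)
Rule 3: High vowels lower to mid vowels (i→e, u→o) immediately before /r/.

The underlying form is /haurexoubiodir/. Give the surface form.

Rule 1 (intervocalic spirantization): /b/ is a stop between vowels /u/ and /i/, so it spirantizes to the fricative [v]. /d/ is a stop between vowels /o/ and /i/, so it spirantizes to the fricative [z]. /haurexoubiodir/ → haurexouviozir.
Rule 2 (nasal place assimilation): no segment meets the environment; /haurexouviozir/ is unchanged.
Rule 3 (pre-rhotic lowering): /u/ is a high vowel immediately before /r/, so it lowers to [o]. /i/ is a high vowel immediately before /r/, so it lowers to [e]. /haurexouviozir/ → haorexouviozer.

haorexouviozer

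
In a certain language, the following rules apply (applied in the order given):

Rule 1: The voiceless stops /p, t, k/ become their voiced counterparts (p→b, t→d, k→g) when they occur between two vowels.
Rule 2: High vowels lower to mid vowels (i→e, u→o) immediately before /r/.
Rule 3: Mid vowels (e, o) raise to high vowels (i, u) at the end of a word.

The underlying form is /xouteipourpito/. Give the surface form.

xoudeiboorpidu

Rule 1 (intervocalic voicing): /t/ is a voiceless stop between vowels /u/ and /e/, so it voices to [d]. /p/ is a voiceless stop between vowels /i/ and /o/, so it voices to [b]. /t/ is a voiceless stop between vowels /i/ and /o/, so it voices to [d]. /xouteipourpito/ → xoudeibourpido.
Rule 2 (pre-rhotic lowering): /u/ is a high vowel immediately before /r/, so it lowers to [o]. /xoudeibourpido/ → xoudeiboorpido.
Rule 3 (final vowel raising): /o/ is a mid vowel in word-final position, so it raises to [u]. /xoudeiboorpido/ → xoudeiboorpidu.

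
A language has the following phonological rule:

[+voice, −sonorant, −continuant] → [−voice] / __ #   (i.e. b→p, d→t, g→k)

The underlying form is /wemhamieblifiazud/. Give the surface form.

/d/ is a voiced stop in word-final position, so it devoices to [t].
Surface form: [wemhamieblifiazut].

wemhamieblifiazut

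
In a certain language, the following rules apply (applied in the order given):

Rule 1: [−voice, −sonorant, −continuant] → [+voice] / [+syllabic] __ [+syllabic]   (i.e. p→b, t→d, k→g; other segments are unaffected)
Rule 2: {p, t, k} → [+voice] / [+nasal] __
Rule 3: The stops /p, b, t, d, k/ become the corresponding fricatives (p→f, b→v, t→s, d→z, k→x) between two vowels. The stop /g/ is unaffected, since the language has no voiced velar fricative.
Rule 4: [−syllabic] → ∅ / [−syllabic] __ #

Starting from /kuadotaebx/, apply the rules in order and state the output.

Rule 1 (intervocalic voicing): /t/ is a voiceless stop between vowels /o/ and /a/, so it voices to [d]. /kuadotaebx/ → kuadodaebx.
Rule 2 (post-nasal voicing): no segment meets the environment; /kuadodaebx/ is unchanged.
Rule 3 (intervocalic spirantization): /d/ is a stop between vowels /a/ and /o/, so it spirantizes to the fricative [z]. /d/ is a stop between vowels /o/ and /a/, so it spirantizes to the fricative [z]. /kuadodaebx/ → kuazozaebx.
Rule 4 (final cluster simplification): /x/ is the second consonant of a word-final cluster /bx/, so it deletes. /kuazozaebx/ → kuazozaeb.

kuazozaeb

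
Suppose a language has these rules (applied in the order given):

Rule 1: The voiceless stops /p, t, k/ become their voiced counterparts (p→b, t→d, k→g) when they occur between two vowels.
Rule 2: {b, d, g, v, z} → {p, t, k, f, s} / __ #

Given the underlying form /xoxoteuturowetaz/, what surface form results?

Rule 1 (intervocalic voicing): /t/ is a voiceless stop between vowels /o/ and /e/, so it voices to [d]. /t/ is a voiceless stop between vowels /u/ and /u/, so it voices to [d]. /t/ is a voiceless stop between vowels /e/ and /a/, so it voices to [d]. /xoxoteuturowetaz/ → xoxodeudurowedaz.
Rule 2 (final devoicing): /z/ is a voiced obstruent in word-final position, so it devoices to [s]. /xoxodeudurowedaz/ → xoxodeudurowedas.

xoxodeudurowedas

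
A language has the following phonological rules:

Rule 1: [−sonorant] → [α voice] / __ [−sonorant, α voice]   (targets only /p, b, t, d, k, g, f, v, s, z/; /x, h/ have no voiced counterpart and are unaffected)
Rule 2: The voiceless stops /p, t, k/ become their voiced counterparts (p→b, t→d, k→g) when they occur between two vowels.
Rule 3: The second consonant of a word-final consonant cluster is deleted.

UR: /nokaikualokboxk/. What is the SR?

Rule 1 (regressive voicing assimilation): /k/ precedes the voiced obstruent /b/, so it voices to [g] by assimilation. /nokaikualokboxk/ → nokaikualogboxk.
Rule 2 (intervocalic voicing): /k/ is a voiceless stop between vowels /o/ and /a/, so it voices to [g]. /k/ is a voiceless stop between vowels /i/ and /u/, so it voices to [g]. /nokaikualogboxk/ → nogaigualogboxk.
Rule 3 (final cluster simplification): /k/ is the second consonant of a word-final cluster /xk/, so it deletes. /nogaigualogboxk/ → nogaigualogbox.

nogaigualogbox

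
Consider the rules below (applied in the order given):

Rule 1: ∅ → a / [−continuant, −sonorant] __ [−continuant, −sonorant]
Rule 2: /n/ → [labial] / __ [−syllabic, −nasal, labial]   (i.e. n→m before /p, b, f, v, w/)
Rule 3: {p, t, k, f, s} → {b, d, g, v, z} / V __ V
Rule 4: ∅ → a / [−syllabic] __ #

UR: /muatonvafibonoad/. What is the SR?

muadomvavibonoada

Rule 1 (stop-cluster a-epenthesis): no segment meets the environment; /muatonvafibonoad/ is unchanged.
Rule 2 (nasal place assimilation): /n/ precedes the labial consonant /v/, so it assimilates in place to [m]. /muatonvafibonoad/ → muatomvafibonoad.
Rule 3 (intervocalic voicing): /t/ is a voiceless obstruent between vowels /a/ and /o/, so it voices to [d]. /f/ is a voiceless obstruent between vowels /a/ and /i/, so it voices to [v]. /muatomvafibonoad/ → muadomvavibonoad.
Rule 4 (final a-epenthesis): the form ends in the consonant /d/, so [a] is inserted word-finally. /muadomvavibonoad/ → muadomvavibonoada.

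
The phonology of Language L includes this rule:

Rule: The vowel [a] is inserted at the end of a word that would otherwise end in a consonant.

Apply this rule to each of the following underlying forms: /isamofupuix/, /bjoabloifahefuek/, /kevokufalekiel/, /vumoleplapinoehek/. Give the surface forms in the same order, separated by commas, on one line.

isamofupuixa, bjoabloifahefueka, kevokufalekiela, vumoleplapinoeheka

/isamofupuix/: the form ends in the consonant /x/, so [a] is inserted word-finally. → [isamofupuixa].
/bjoabloifahefuek/: the form ends in the consonant /k/, so [a] is inserted word-finally. → [bjoabloifahefueka].
/kevokufalekiel/: the form ends in the consonant /l/, so [a] is inserted word-finally. → [kevokufalekiela].
/vumoleplapinoehek/: the form ends in the consonant /k/, so [a] is inserted word-finally. → [vumoleplapinoeheka].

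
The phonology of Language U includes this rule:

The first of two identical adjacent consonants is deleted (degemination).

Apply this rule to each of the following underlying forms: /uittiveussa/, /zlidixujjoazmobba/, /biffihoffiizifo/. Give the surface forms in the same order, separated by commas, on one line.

uitiveusa, zlidixujoazmoba, bifihofiizifo

/uittiveussa/: /tt/ is a geminate; the first /t/ deletes. /ss/ is a geminate; the first /s/ deletes. → [uitiveusa].
/zlidixujjoazmobba/: /jj/ is a geminate; the first /j/ deletes. /bb/ is a geminate; the first /b/ deletes. → [zlidixujoazmoba].
/biffihoffiizifo/: /ff/ is a geminate; the first /f/ deletes. /ff/ is a geminate; the first /f/ deletes. → [bifihofiizifo].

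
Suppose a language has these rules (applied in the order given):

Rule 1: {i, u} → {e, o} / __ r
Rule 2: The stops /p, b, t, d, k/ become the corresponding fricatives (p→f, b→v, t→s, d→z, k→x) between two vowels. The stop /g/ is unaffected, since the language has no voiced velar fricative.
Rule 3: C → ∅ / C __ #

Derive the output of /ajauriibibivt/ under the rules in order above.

Rule 1 (pre-rhotic lowering): /u/ is a high vowel immediately before /r/, so it lowers to [o]. /ajauriibibivt/ → ajaoriibibivt.
Rule 2 (intervocalic spirantization): /b/ is a stop between vowels /i/ and /i/, so it spirantizes to the fricative [v]. /b/ is a stop between vowels /i/ and /i/, so it spirantizes to the fricative [v]. /ajaoriibibivt/ → ajaoriivivivt.
Rule 3 (final cluster simplification): /t/ is the second consonant of a word-final cluster /vt/, so it deletes. /ajaoriivivivt/ → ajaoriiviviv.

ajaoriiviviv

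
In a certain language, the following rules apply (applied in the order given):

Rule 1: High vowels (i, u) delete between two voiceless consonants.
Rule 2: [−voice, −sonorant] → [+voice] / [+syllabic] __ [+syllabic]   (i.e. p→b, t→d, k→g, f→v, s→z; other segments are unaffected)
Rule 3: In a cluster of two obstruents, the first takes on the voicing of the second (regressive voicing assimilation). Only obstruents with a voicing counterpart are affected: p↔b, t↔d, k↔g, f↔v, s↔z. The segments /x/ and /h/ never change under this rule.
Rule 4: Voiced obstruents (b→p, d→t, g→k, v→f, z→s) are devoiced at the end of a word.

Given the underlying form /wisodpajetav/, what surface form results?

wizotpajedaf

Rule 1 (high vowel syncope): no segment meets the environment; /wisodpajetav/ is unchanged.
Rule 2 (intervocalic voicing): /s/ is a voiceless obstruent between vowels /i/ and /o/, so it voices to [z]. /t/ is a voiceless obstruent between vowels /e/ and /a/, so it voices to [d]. /wisodpajetav/ → wizodpajedav.
Rule 3 (regressive voicing assimilation): /d/ precedes the voiceless obstruent /p/, so it devoices to [t] by assimilation. /wizodpajedav/ → wizotpajedav.
Rule 4 (final devoicing): /v/ is a voiced obstruent in word-final position, so it devoices to [f]. /wizotpajedav/ → wizotpajedaf.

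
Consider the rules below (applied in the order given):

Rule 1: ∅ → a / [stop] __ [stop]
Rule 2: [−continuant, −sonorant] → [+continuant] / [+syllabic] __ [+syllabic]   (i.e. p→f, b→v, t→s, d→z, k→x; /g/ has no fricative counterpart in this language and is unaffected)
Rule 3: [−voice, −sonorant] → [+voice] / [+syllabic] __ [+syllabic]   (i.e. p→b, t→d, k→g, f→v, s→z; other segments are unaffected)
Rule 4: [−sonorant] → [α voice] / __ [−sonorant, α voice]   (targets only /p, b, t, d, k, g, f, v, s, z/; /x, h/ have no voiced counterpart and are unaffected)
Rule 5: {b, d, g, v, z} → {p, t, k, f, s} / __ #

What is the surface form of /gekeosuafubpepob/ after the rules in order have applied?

gexeozuavuvavevop

Rule 1 (stop-cluster a-epenthesis): /b/ and /p/ form a stop–stop cluster, so [a] is inserted between them. /gekeosuafubpepob/ → gekeosuafubapepob.
Rule 2 (intervocalic spirantization): /k/ is a stop between vowels /e/ and /e/, so it spirantizes to the fricative [x]. /b/ is a stop between vowels /u/ and /a/, so it spirantizes to the fricative [v]. /p/ is a stop between vowels /a/ and /e/, so it spirantizes to the fricative [f]. /p/ is a stop between vowels /e/ and /o/, so it spirantizes to the fricative [f]. /gekeosuafubapepob/ → gexeosuafuvafefob.
Rule 3 (intervocalic voicing): /s/ is a voiceless obstruent between vowels /o/ and /u/, so it voices to [z]. /f/ is a voiceless obstruent between vowels /a/ and /u/, so it voices to [v]. /f/ is a voiceless obstruent between vowels /a/ and /e/, so it voices to [v]. /f/ is a voiceless obstruent between vowels /e/ and /o/, so it voices to [v]. /gexeosuafuvafefob/ → gexeozuavuvavevob.
Rule 4 (regressive voicing assimilation): no segment meets the environment; /gexeozuavuvavevob/ is unchanged.
Rule 5 (final devoicing): /b/ is a voiced obstruent in word-final position, so it devoices to [p]. /gexeozuavuvavevob/ → gexeozuavuvavevop.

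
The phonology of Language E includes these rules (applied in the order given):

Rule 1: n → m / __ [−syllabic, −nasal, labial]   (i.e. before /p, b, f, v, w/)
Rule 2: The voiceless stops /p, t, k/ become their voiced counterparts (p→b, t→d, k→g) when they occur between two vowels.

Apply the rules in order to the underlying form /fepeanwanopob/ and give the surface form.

febeamwanobob

Rule 1 (nasal place assimilation): /n/ precedes the labial consonant /w/, so it assimilates in place to [m]. /fepeanwanopob/ → fepeamwanopob.
Rule 2 (intervocalic voicing): /p/ is a voiceless stop between vowels /e/ and /e/, so it voices to [b]. /p/ is a voiceless stop between vowels /o/ and /o/, so it voices to [b]. /fepeamwanopob/ → febeamwanobob.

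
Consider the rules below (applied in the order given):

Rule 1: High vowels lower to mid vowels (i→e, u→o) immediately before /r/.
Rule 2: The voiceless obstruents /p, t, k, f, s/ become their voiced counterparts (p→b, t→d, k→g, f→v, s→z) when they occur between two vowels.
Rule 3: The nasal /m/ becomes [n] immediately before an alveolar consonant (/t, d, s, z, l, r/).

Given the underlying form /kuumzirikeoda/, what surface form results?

kuunzerigeoda

Rule 1 (pre-rhotic lowering): /i/ is a high vowel immediately before /r/, so it lowers to [e]. /kuumzirikeoda/ → kuumzerikeoda.
Rule 2 (intervocalic voicing): /k/ is a voiceless obstruent between vowels /i/ and /e/, so it voices to [g]. /kuumzerikeoda/ → kuumzerigeoda.
Rule 3 (nasal place assimilation): /m/ precedes the alveolar consonant /z/, so it assimilates in place to [n]. /kuumzerigeoda/ → kuunzerigeoda.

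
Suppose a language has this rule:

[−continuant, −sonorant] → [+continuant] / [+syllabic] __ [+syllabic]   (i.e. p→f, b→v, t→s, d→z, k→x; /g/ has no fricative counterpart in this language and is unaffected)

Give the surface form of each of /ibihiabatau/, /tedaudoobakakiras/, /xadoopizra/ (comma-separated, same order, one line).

ivihiavasau, tezauzoovaxaxiras, xazoofizra

/ibihiabatau/: /b/ is a stop between vowels /i/ and /i/, so it spirantizes to the fricative [v]. /b/ is a stop between vowels /a/ and /a/, so it spirantizes to the fricative [v]. /t/ is a stop between vowels /a/ and /a/, so it spirantizes to the fricative [s]. → [ivihiavasau].
/tedaudoobakakiras/: /d/ is a stop between vowels /e/ and /a/, so it spirantizes to the fricative [z]. /d/ is a stop between vowels /u/ and /o/, so it spirantizes to the fricative [z]. /b/ is a stop between vowels /o/ and /a/, so it spirantizes to the fricative [v]. /k/ is a stop between vowels /a/ and /a/, so it spirantizes to the fricative [x]. /k/ is a stop between vowels /a/ and /i/, so it spirantizes to the fricative [x]. → [tezauzoovaxaxiras].
/xadoopizra/: /d/ is a stop between vowels /a/ and /o/, so it spirantizes to the fricative [z]. /p/ is a stop between vowels /o/ and /i/, so it spirantizes to the fricative [f]. → [xazoofizra].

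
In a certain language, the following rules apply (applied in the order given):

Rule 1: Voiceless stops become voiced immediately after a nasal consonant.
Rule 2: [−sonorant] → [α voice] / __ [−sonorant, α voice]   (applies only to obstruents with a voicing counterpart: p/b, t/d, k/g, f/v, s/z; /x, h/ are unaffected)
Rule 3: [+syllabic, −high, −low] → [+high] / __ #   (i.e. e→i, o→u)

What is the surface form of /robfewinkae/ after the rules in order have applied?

Rule 1 (post-nasal voicing): /k/ is a voiceless stop immediately after the nasal /n/, so it voices to [g]. /robfewinkae/ → robfewingae.
Rule 2 (regressive voicing assimilation): /b/ precedes the voiceless obstruent /f/, so it devoices to [p] by assimilation. /robfewingae/ → ropfewingae.
Rule 3 (final vowel raising): /e/ is a mid vowel in word-final position, so it raises to [i]. /ropfewingae/ → ropfewingai.

ropfewingai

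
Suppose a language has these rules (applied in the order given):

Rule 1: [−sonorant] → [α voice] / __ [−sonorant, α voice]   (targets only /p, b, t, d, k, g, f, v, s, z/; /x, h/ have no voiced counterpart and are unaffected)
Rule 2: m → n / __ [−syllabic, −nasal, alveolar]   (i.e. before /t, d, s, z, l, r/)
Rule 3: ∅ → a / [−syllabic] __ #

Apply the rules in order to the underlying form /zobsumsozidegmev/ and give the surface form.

zopsunsozidegmeva

Rule 1 (regressive voicing assimilation): /b/ precedes the voiceless obstruent /s/, so it devoices to [p] by assimilation. /zobsumsozidegmev/ → zopsumsozidegmev.
Rule 2 (nasal place assimilation): /m/ precedes the alveolar consonant /s/, so it assimilates in place to [n]. /zopsumsozidegmev/ → zopsunsozidegmev.
Rule 3 (final a-epenthesis): the form ends in the consonant /v/, so [a] is inserted word-finally. /zopsunsozidegmev/ → zopsunsozidegmeva.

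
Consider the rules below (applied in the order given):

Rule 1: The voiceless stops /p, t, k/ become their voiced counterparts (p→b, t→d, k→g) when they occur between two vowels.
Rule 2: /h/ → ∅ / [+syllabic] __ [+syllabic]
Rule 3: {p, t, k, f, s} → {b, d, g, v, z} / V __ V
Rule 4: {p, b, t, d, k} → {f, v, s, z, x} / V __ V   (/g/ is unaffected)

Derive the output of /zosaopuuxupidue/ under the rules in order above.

Rule 1 (intervocalic voicing): /p/ is a voiceless stop between vowels /o/ and /u/, so it voices to [b]. /p/ is a voiceless stop between vowels /u/ and /i/, so it voices to [b]. /zosaopuuxupidue/ → zosaobuuxubidue.
Rule 2 (intervocalic h-deletion): no segment meets the environment; /zosaobuuxubidue/ is unchanged.
Rule 3 (intervocalic voicing): /s/ is a voiceless obstruent between vowels /o/ and /a/, so it voices to [z]. /zosaobuuxubidue/ → zozaobuuxubidue.
Rule 4 (intervocalic spirantization): /b/ is a stop between vowels /o/ and /u/, so it spirantizes to the fricative [v]. /b/ is a stop between vowels /u/ and /i/, so it spirantizes to the fricative [v]. /d/ is a stop between vowels /i/ and /u/, so it spirantizes to the fricative [z]. /zozaobuuxubidue/ → zozaovuuxuvizue.

zozaovuuxuvizue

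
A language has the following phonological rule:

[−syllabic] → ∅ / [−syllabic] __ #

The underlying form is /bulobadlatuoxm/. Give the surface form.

/m/ is the second consonant of a word-final cluster /xm/, so it deletes.
The other instances of /b/, /l/, /d/, /t/, /x/ do not occur in the required environment and remain unchanged.
Surface form: [bulobadlatuox].

bulobadlatuox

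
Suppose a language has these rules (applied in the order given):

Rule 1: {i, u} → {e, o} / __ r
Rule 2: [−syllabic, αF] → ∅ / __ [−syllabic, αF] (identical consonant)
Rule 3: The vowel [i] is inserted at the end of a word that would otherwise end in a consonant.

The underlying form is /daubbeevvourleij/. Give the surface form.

Rule 1 (pre-rhotic lowering): /u/ is a high vowel immediately before /r/, so it lowers to [o]. /daubbeevvourleij/ → daubbeevvoorleij.
Rule 2 (degemination): /bb/ is a geminate; the first /b/ deletes. /vv/ is a geminate; the first /v/ deletes. /daubbeevvoorleij/ → daubeevoorleij.
Rule 3 (final i-epenthesis): the form ends in the consonant /j/, so [i] is inserted word-finally. /daubeevoorleij/ → daubeevoorleiji.

daubeevoorleiji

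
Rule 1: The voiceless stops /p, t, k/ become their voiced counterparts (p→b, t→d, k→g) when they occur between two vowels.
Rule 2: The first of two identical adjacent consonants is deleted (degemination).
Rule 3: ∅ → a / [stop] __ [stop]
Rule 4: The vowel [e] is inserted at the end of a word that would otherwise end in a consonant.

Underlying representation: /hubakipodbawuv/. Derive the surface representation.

Rule 1 (intervocalic voicing): /k/ is a voiceless stop between vowels /a/ and /i/, so it voices to [g]. /p/ is a voiceless stop between vowels /i/ and /o/, so it voices to [b]. /hubakipodbawuv/ → hubagibodbawuv.
Rule 2 (degemination): no segment meets the environment; /hubagibodbawuv/ is unchanged.
Rule 3 (stop-cluster a-epenthesis): /d/ and /b/ form a stop–stop cluster, so [a] is inserted between them. /hubagibodbawuv/ → hubagibodabawuv.
Rule 4 (final e-epenthesis): the form ends in the consonant /v/, so [e] is inserted word-finally. /hubagibodabawuv/ → hubagibodabawuve.

hubagibodabawuve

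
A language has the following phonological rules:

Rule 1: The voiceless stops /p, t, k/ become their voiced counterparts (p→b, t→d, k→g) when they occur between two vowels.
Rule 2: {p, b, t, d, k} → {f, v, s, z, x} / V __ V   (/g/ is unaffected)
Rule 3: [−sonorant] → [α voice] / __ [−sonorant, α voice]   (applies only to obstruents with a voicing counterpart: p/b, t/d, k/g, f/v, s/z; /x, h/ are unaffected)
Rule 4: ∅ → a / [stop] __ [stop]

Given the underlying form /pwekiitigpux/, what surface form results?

Rule 1 (intervocalic voicing): /k/ is a voiceless stop between vowels /e/ and /i/, so it voices to [g]. /t/ is a voiceless stop between vowels /i/ and /i/, so it voices to [d]. /pwekiitigpux/ → pwegiidigpux.
Rule 2 (intervocalic spirantization): /d/ is a stop between vowels /i/ and /i/, so it spirantizes to the fricative [z]. /pwegiidigpux/ → pwegiizigpux.
Rule 3 (regressive voicing assimilation): /g/ precedes the voiceless obstruent /p/, so it devoices to [k] by assimilation. /pwegiizigpux/ → pwegiizikpux.
Rule 4 (stop-cluster a-epenthesis): /k/ and /p/ form a stop–stop cluster, so [a] is inserted between them. /pwegiizikpux/ → pwegiizikapux.

pwegiizikapux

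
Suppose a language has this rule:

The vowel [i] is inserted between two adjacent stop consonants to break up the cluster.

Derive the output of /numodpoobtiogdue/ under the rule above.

/d/ and /p/ form a stop–stop cluster, so [i] is inserted between them.
/b/ and /t/ form a stop–stop cluster, so [i] is inserted between them.
/g/ and /d/ form a stop–stop cluster, so [i] is inserted between them.
Surface form: [numodipoobitiogidue].

numodipoobitiogidue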